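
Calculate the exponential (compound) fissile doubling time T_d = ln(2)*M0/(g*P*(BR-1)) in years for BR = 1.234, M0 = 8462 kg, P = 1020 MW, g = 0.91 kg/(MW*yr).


Breeding gain G = BR - 1 = 1.234 - 1 = 0.234
Fissile production rate = g * P * G = 0.91 * 1020 * 0.234 = 217.1988 kg/yr
T_d = ln(2) * M0 / (g * P * G)
T_d = ln(2) * 8462 / 217.1988 = 27.005 yr

27.005


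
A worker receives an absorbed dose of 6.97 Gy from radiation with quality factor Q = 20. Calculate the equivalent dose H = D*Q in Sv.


H = D * Q
H = 6.97 * 20
H = 139.40 Sv

139.40


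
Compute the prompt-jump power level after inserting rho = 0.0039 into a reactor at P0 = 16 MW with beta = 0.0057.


P1/P0 = beta / (beta - rho)
P1/P0 = 0.0057 / (0.0057 - 0.0039) = 3.166667
P1 = 16 * 3.166667 = 50.667 MW

50.667


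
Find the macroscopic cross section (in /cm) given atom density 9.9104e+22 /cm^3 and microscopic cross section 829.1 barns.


Sigma = N * sigma_barns * 1e-24
Sigma = 9.9104e+22 * 829.1 * 1e-24
Sigma = 82.167 /cm

82.167


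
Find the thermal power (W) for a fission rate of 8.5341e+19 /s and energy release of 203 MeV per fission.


P = fission_rate * E_MeV * 1.602e-13
P = 8.5341e+19 * 203 * 1.602e-13
P = 2.7753e+09 W

2.7753e+09


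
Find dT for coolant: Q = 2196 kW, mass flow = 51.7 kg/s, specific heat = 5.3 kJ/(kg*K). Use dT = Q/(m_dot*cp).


dT = Q / (m_dot * cp)
dT = 2196 / (51.7 * 5.3)
dT = 8.0143 C

8.0143


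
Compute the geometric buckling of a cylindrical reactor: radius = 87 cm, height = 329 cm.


B^2 = (2.405/R)^2 + (pi/H)^2
B^2 = (2.405/87)^2 + (pi/329)^2
B^2 = 8.5535e-04 /cm^2

8.5535e-04


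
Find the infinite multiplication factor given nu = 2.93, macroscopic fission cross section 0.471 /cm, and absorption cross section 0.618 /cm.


k_inf = nu * Sigma_f / Sigma_a
k_inf = 2.93 * 0.471 / 0.618
k_inf = 2.2331

2.2331


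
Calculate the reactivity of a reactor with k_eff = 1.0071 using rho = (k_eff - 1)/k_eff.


rho = (k_eff - 1) / k_eff
rho = (1.0071 - 1) / 1.0071
rho = 0.0070499

0.0070499


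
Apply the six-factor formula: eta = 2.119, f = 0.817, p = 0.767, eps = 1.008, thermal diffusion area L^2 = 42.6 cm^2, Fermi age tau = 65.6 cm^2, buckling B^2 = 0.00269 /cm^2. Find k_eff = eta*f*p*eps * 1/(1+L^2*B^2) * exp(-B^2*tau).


k_inf = eta*f*p*eps = 2.119*0.817*0.767*1.008 = 1.338471
P_TNL = 1/(1 + L^2*B^2) = 1/(1 + 42.6*0.00269) = 0.8971877
P_FNL = exp(-B^2*tau) = exp(-0.00269*65.6) = 0.8382290
k_eff = k_inf * P_TNL * P_FNL = 1.338471 * 0.8971877 * 0.8382290
k_eff = 1.0066

1.0066


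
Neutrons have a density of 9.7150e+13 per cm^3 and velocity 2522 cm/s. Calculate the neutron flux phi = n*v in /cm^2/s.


phi = n * v
phi = 9.7150e+13 * 2522
phi = 2.4501e+17 /cm^2/s

2.4501e+17


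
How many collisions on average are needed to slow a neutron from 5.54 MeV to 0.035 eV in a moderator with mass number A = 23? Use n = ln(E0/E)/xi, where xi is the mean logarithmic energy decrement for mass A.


xi = 1 + (A-1)^2/(2A)*ln((A-1)/(A+1)) = 0.08448899 (for A = 23)
n = ln(E0/E) / xi
n = ln(5.54e6 / 0.035) / 0.08448899
n = ln(1.582857e+08) / 0.08448899 = 223.46

223.46


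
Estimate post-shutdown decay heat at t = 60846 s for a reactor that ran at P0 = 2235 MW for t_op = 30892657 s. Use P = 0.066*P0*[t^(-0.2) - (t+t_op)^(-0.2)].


P/P0 = 0.066 * [t^(-0.2) - (t + t_op)^(-0.2)]
P/P0 = 0.066 * [60846^(-0.2) - (60846 + 30892657)^(-0.2)]
P/P0 = 0.066 * [0.1104469 - 0.03175836] = 0.005193444
P = 2235 * 0.005193444 = 11.607 MW

11.607


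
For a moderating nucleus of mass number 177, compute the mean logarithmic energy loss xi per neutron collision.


xi = 1 + (A-1)^2/(2A) * ln((A-1)/(A+1))
xi = 1 + (177-1)^2/(2*177) * ln((177-1)/(177 +1))
xi = 0.011257

0.011257


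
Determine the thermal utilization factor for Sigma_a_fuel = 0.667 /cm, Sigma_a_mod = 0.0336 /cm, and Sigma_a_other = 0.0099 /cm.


f = Sigma_a_fuel / (Sigma_a_fuel + Sigma_a_mod + Sigma_a_other)
f = 0.667 / (0.667 + 0.0336 + 0.0099)
f = 0.93878

0.93878


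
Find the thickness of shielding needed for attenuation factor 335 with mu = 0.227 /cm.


x = ln(factor) / mu
x = ln(335) / 0.227
x = 25.613 cm

25.613


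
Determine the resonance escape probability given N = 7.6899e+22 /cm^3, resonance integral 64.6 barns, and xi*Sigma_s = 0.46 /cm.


p = exp(-N * I * 1e-24 / (xi*Sigma_s))
p = exp(-7.6899e+22 * 64.6 * 1e-24 / 0.46)
p = 2.0414e-05

2.0414e-05


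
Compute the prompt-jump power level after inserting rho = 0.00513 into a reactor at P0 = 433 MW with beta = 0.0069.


P1/P0 = beta / (beta - rho)
P1/P0 = 0.0069 / (0.0069 - 0.00513) = 3.898305
P1 = 433 * 3.898305 = 1688.0 MW

1688.0


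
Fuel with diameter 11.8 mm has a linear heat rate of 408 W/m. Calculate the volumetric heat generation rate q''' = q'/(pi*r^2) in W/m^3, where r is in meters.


r = D / 2 / 1000 = 11.8 / 2 / 1000 = 0.0059 m
q''' = q' / (pi * r^2)
q''' = 408 / (pi * 0.0059^2)
q''' = 3.7308e+06 W/m^3

3.7308e+06


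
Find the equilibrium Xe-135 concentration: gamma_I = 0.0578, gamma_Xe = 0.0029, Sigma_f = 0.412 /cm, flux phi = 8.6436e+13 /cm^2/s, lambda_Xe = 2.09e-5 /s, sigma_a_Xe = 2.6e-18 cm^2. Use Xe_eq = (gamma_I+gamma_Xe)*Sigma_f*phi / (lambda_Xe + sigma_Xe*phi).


Xe_eq = (gamma_I + gamma_Xe) * Sigma_f * phi / (lambda_Xe + sigma_Xe * phi)
Numerator = (0.0578 + 0.0029) * 0.412 * 8.6436e+13 = 2.161626e+12
Denominator = 2.09e-5 + 2.6e-18 * 8.6436e+13 = 2.456336e-04
Xe_eq = 2.161626e+12 / 2.456336e-04 = 8.8002e+15 /cm^3

8.8002e+15


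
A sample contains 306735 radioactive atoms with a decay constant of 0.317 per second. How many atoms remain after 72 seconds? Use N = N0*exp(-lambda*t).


N = N0 * exp(-lambda * t)
N = 306735 * exp(-0.317 * 72)
N = 3.7534e-05

3.7534e-05


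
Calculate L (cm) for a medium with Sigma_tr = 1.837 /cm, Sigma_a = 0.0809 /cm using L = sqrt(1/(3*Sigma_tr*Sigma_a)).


D = 1 / (3 * Sigma_tr) = 1 / (3 * 1.837) = 0.1814553 cm
L = sqrt(D / Sigma_a)
L = sqrt(0.1814553 / 0.0809)
L = 1.4977 cm

1.4977


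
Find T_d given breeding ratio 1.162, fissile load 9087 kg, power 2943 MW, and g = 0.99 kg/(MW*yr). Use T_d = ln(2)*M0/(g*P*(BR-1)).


Breeding gain G = BR - 1 = 1.162 - 1 = 0.162
Fissile production rate = g * P * G = 0.99 * 2943 * 0.162 = 471.99834 kg/yr
T_d = ln(2) * M0 / (g * P * G)
T_d = ln(2) * 9087 / 471.99834 = 13.345 yr

13.345


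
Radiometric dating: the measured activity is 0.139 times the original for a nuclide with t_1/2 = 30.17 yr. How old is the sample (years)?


lambda = ln(2) / t_half = ln(2) / 30.17 = 0.02297472 /yr
t = -ln(A/A0) / lambda
t = -ln(0.139) / 0.02297472
t = 85.889 yr

85.889


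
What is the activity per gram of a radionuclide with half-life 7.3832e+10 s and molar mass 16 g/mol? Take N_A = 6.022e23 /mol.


lambda = ln(2) / t_half = ln(2) / 7.3832e+10 = 9.388167e-12 /s
SA = lambda * N_A / M
SA = 9.388167e-12 * 6.022e23 / 16
SA = 3.5335e+11 Bq/g

3.5335e+11


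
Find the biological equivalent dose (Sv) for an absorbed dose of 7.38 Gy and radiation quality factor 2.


H = D * Q
H = 7.38 * 2
H = 14.760 Sv

14.760


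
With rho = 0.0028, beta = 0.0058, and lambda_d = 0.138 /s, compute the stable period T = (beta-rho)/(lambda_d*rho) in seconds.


T = (beta - rho) / (lambda_d * rho)
T = (0.0058 - 0.0028) / (0.138 * 0.0028)
T = 7.7640 s

7.7640


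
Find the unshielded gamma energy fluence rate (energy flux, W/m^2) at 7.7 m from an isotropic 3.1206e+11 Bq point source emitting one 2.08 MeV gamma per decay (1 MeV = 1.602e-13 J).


psi = A * E * 1.602e-13 / (4*pi*r^2)
psi = 3.1206e+11 * 2.08 * 1.602e-13 / (4*pi*7.7^2)
psi = 1.3956e-04 W/m^2

1.3956e-04


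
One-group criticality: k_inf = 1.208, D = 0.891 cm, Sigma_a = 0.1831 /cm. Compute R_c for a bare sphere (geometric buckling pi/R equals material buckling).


L^2 = D / Sigma_a = 0.891 / 0.1831 = 4.866193 cm^2
B_m^2 = (k_inf - 1) / L^2 = (1.208 - 1) / 4.866193 = 0.04274389 /cm^2
For a bare sphere: B_g = pi/R, so R_c = pi / sqrt(B_m^2)
R_c = pi / sqrt(0.04274389) = 15.195 cm

15.195


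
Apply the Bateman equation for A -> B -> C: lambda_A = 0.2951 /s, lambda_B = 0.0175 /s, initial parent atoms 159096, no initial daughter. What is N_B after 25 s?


N_B(t) = lambda_A * N_A0 / (lambda_B - lambda_A) * [exp(-lambda_A*t) - exp(-lambda_B*t)]
exp(-0.2951*25) = 6.251618e-04; exp(-0.0175*25) = 0.6456485
N_B = 0.2951 * 159096 / (0.0175 - 0.2951) * (6.251618e-04 - 0.6456485)
N_B = 109090

109090


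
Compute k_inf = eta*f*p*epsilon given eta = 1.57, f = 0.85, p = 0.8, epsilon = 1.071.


k_inf = eta * f * p * epsilon
k_inf = 1.57 * 0.85 * 0.8 * 1.071
k_inf = 1.1434

1.1434


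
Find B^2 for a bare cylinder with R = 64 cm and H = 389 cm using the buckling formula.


B^2 = (2.405/R)^2 + (pi/H)^2
B^2 = (2.405/64)^2 + (pi/389)^2
B^2 = 0.0014773 /cm^2

0.0014773


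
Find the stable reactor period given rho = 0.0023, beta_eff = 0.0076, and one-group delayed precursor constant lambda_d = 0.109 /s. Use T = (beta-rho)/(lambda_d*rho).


T = (beta - rho) / (lambda_d * rho)
T = (0.0076 - 0.0023) / (0.109 * 0.0023)
T = 21.141 s

21.141


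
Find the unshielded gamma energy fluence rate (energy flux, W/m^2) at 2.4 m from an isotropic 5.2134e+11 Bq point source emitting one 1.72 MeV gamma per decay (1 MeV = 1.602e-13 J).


psi = A * E * 1.602e-13 / (4*pi*r^2)
psi = 5.2134e+11 * 1.72 * 1.602e-13 / (4*pi*2.4^2)
psi = 0.0019846 W/m^2

0.0019846


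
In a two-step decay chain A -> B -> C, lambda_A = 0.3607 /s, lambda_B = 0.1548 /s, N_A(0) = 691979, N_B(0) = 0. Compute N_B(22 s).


N_B(t) = lambda_A * N_A0 / (lambda_B - lambda_A) * [exp(-lambda_A*t) - exp(-lambda_B*t)]
exp(-0.3607*22) = 3.578488e-04; exp(-0.1548*22) = 0.03318690
N_B = 0.3607 * 691979 / (0.1548 - 0.3607) * (3.578488e-04 - 0.03318690)
N_B = 39796

39796


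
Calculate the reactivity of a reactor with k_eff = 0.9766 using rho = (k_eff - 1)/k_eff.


rho = (k_eff - 1) / k_eff
rho = (0.9766 - 1) / 0.9766
rho = -0.023961

-0.023961


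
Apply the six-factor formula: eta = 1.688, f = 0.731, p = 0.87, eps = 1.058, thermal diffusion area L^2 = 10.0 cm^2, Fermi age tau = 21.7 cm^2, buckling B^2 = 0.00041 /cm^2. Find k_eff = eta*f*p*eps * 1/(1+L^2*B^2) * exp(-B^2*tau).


k_inf = eta*f*p*eps = 1.688*0.731*0.87*1.058 = 1.135781
P_TNL = 1/(1 + L^2*B^2) = 1/(1 + 10.0*0.00041) = 0.9959167
P_FNL = exp(-B^2*tau) = exp(-0.00041*21.7) = 0.9911425
k_eff = k_inf * P_TNL * P_FNL = 1.135781 * 0.9959167 * 0.9911425
k_eff = 1.1211

1.1211


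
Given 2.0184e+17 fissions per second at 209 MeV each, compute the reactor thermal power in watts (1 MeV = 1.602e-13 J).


P = fission_rate * E_MeV * 1.602e-13
P = 2.0184e+17 * 209 * 1.602e-13
P = 6.7580e+06 W

6.7580e+06


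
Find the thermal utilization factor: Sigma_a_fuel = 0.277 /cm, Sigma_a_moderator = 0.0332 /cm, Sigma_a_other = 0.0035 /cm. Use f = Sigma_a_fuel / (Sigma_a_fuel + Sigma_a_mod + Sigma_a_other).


f = Sigma_a_fuel / (Sigma_a_fuel + Sigma_a_mod + Sigma_a_other)
f = 0.277 / (0.277 + 0.0332 + 0.0035)
f = 0.88301

0.88301


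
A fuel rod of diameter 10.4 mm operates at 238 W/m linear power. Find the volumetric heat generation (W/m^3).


r = D / 2 / 1000 = 10.4 / 2 / 1000 = 0.0052 m
q''' = q' / (pi * r^2)
q''' = 238 / (pi * 0.0052^2)
q''' = 2.8017e+06 W/m^3

2.8017e+06


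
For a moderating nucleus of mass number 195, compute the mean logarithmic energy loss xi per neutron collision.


xi = 1 + (A-1)^2/(2A) * ln((A-1)/(A+1))
xi = 1 + (195-1)^2/(2*195) * ln((195-1)/(195 +1))
xi = 0.010221

0.010221


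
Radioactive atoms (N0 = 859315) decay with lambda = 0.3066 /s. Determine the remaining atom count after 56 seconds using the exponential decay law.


N = N0 * exp(-lambda * t)
N = 859315 * exp(-0.3066 * 56)
N = 0.030025

0.030025


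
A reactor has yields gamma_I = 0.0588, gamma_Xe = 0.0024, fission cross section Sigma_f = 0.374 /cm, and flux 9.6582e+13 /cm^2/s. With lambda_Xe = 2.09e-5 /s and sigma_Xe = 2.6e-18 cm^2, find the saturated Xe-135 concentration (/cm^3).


Xe_eq = (gamma_I + gamma_Xe) * Sigma_f * phi / (lambda_Xe + sigma_Xe * phi)
Numerator = (0.0588 + 0.0024) * 0.374 * 9.6582e+13 = 2.210646e+12
Denominator = 2.09e-5 + 2.6e-18 * 9.6582e+13 = 2.720132e-04
Xe_eq = 2.210646e+12 / 2.720132e-04 = 8.1270e+15 /cm^3

8.1270e+15


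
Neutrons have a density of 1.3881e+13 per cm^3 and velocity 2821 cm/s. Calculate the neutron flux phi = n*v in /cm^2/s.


phi = n * v
phi = 1.3881e+13 * 2821
phi = 3.9158e+16 /cm^2/s

3.9158e+16


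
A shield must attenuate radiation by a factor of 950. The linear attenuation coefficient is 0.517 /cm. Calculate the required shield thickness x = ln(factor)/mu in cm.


x = ln(factor) / mu
x = ln(950) / 0.517
x = 13.262 cm

13.262


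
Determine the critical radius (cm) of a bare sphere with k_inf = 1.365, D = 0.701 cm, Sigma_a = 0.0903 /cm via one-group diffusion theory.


L^2 = D / Sigma_a = 0.701 / 0.0903 = 7.763012 cm^2
B_m^2 = (k_inf - 1) / L^2 = (1.365 - 1) / 7.763012 = 0.04701783 /cm^2
For a bare sphere: B_g = pi/R, so R_c = pi / sqrt(B_m^2)
R_c = pi / sqrt(0.04701783) = 14.488 cm

14.488


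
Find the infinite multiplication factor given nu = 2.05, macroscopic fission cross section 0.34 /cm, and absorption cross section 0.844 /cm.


k_inf = nu * Sigma_f / Sigma_a
k_inf = 2.05 * 0.34 / 0.844
k_inf = 0.82583

0.82583


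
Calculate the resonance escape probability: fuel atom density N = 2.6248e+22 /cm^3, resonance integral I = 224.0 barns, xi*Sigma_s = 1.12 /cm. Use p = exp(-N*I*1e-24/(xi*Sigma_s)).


p = exp(-N * I * 1e-24 / (xi*Sigma_s))
p = exp(-2.6248e+22 * 224.0 * 1e-24 / 1.12)
p = 0.0052496

0.0052496


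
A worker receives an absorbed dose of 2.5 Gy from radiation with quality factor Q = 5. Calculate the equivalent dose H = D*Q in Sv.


H = D * Q
H = 2.5 * 5
H = 12.500 Sv

12.500


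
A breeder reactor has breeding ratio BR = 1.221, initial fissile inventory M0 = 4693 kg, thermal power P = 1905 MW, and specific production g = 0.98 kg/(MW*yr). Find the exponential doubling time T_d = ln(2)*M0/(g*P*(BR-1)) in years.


Breeding gain G = BR - 1 = 1.221 - 1 = 0.221
Fissile production rate = g * P * G = 0.98 * 1905 * 0.221 = 412.5849 kg/yr
T_d = ln(2) * M0 / (g * P * G)
T_d = ln(2) * 4693 / 412.5849 = 7.8843 yr

7.8843


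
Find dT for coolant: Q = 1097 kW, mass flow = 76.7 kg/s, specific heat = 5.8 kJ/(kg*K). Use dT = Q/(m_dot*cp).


dT = Q / (m_dot * cp)
dT = 1097 / (76.7 * 5.8)
dT = 2.4659 C

2.4659


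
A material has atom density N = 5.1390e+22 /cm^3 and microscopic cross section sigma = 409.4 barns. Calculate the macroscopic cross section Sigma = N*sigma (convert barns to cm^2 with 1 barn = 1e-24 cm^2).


Sigma = N * sigma_barns * 1e-24
Sigma = 5.1390e+22 * 409.4 * 1e-24
Sigma = 21.039 /cm

21.039


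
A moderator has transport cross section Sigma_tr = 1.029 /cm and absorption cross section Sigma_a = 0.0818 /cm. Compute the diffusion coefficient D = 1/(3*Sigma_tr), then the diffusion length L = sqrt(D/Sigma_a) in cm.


D = 1 / (3 * Sigma_tr) = 1 / (3 * 1.029) = 0.3239391 cm
L = sqrt(D / Sigma_a)
L = sqrt(0.3239391 / 0.0818)
L = 1.9900 cm

1.9900


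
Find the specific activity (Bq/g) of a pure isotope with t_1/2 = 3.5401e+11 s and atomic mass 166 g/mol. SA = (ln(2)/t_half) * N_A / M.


lambda = ln(2) / t_half = ln(2) / 3.5401e+11 = 1.957988e-12 /s
SA = lambda * N_A / M
SA = 1.957988e-12 * 6.022e23 / 166
SA = 7.1030e+09 Bq/g

7.1030e+09


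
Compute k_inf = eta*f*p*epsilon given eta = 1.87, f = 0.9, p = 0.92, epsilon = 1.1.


k_inf = eta * f * p * epsilon
k_inf = 1.87 * 0.9 * 0.92 * 1.1
k_inf = 1.7032

1.7032


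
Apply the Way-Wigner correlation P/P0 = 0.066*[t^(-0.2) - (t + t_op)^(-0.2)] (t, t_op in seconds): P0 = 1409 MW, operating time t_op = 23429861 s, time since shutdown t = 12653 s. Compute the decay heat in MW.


P/P0 = 0.066 * [t^(-0.2) - (t + t_op)^(-0.2)]
P/P0 = 0.066 * [12653^(-0.2) - (12653 + 23429861)^(-0.2)]
P/P0 = 0.066 * [0.1512033 - 0.03357370] = 0.007763554
P = 1409 * 0.007763554 = 10.939 MW

10.939


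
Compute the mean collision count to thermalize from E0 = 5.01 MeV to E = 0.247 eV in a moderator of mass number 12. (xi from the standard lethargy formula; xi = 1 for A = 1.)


xi = 1 + (A-1)^2/(2A)*ln((A-1)/(A+1)) = 0.1577690 (for A = 12)
n = ln(E0/E) / xi
n = ln(5.01e6 / 0.247) / 0.1577690
n = ln(2.028340e+07) / 0.1577690 = 106.65

106.65


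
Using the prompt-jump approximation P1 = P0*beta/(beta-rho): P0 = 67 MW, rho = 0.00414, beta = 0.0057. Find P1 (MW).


P1/P0 = beta / (beta - rho)
P1/P0 = 0.0057 / (0.0057 - 0.00414) = 3.653846
P1 = 67 * 3.653846 = 244.81 MW

244.81


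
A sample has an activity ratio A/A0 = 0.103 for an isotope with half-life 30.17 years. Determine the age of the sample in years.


lambda = ln(2) / t_half = ln(2) / 30.17 = 0.02297472 /yr
t = -ln(A/A0) / lambda
t = -ln(0.103) / 0.02297472
t = 98.936 yr

98.936


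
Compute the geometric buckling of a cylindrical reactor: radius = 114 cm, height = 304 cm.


B^2 = (2.405/R)^2 + (pi/H)^2
B^2 = (2.405/114)^2 + (pi/304)^2
B^2 = 5.5186e-04 /cm^2

5.5186e-04


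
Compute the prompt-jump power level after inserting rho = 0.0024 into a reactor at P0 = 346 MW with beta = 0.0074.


P1/P0 = beta / (beta - rho)
P1/P0 = 0.0074 / (0.0074 - 0.0024) = 1.480000
P1 = 346 * 1.480000 = 512.08 MW

512.08


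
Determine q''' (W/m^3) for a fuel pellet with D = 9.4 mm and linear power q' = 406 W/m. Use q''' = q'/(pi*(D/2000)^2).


r = D / 2 / 1000 = 9.4 / 2 / 1000 = 0.0047 m
q''' = q' / (pi * r^2)
q''' = 406 / (pi * 0.0047^2)
q''' = 5.8503e+06 W/m^3

5.8503e+06


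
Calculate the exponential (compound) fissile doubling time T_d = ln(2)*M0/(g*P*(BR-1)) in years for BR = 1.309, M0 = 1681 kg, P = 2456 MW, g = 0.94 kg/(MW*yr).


Breeding gain G = BR - 1 = 1.309 - 1 = 0.309
Fissile production rate = g * P * G = 0.94 * 2456 * 0.309 = 713.36976 kg/yr
T_d = ln(2) * M0 / (g * P * G)
T_d = ln(2) * 1681 / 713.36976 = 1.6333 yr

1.6333


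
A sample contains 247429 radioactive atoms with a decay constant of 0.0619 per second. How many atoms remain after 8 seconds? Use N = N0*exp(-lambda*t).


N = N0 * exp(-lambda * t)
N = 247429 * exp(-0.0619 * 8)
N = 150795

150795


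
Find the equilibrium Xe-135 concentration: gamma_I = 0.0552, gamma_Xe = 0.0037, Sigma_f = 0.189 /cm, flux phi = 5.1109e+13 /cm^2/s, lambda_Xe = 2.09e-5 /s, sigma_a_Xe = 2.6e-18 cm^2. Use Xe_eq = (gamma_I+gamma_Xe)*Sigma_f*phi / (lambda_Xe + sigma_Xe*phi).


Xe_eq = (gamma_I + gamma_Xe) * Sigma_f * phi / (lambda_Xe + sigma_Xe * phi)
Numerator = (0.0552 + 0.0037) * 0.189 * 5.1109e+13 = 5.689505e+11
Denominator = 2.09e-5 + 2.6e-18 * 5.1109e+13 = 1.537834e-04
Xe_eq = 5.689505e+11 / 1.537834e-04 = 3.6997e+15 /cm^3

3.6997e+15


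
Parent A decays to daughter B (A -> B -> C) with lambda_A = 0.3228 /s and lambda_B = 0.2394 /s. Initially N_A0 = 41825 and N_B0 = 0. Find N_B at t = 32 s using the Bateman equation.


N_B(t) = lambda_A * N_A0 / (lambda_B - lambda_A) * [exp(-lambda_A*t) - exp(-lambda_B*t)]
exp(-0.3228*32) = 3.265215e-05; exp(-0.2394*32) = 4.709305e-04
N_B = 0.3228 * 41825 / (0.2394 - 0.3228) * (3.265215e-05 - 4.709305e-04)
N_B = 70.950

70.950


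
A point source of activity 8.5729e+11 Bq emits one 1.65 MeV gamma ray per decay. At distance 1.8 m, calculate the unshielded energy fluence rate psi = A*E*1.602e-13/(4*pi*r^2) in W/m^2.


psi = A * E * 1.602e-13 / (4*pi*r^2)
psi = 8.5729e+11 * 1.65 * 1.602e-13 / (4*pi*1.8^2)
psi = 0.0055657 W/m^2

0.0055657


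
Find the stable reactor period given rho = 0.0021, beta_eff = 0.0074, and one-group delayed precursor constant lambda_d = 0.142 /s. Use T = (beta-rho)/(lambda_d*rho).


T = (beta - rho) / (lambda_d * rho)
T = (0.0074 - 0.0021) / (0.142 * 0.0021)
T = 17.773 s

17.773


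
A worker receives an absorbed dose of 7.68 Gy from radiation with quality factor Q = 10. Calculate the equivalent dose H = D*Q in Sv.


H = D * Q
H = 7.68 * 10
H = 76.800 Sv

76.800


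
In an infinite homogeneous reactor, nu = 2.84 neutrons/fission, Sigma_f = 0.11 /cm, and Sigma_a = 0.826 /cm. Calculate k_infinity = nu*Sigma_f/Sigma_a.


k_inf = nu * Sigma_f / Sigma_a
k_inf = 2.84 * 0.11 / 0.826
k_inf = 0.37821

0.37821


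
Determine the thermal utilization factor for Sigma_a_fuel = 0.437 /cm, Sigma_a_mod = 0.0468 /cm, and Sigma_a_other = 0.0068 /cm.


f = Sigma_a_fuel / (Sigma_a_fuel + Sigma_a_mod + Sigma_a_other)
f = 0.437 / (0.437 + 0.0468 + 0.0068)
f = 0.89075

0.89075


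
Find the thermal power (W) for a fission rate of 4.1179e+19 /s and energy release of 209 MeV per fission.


P = fission_rate * E_MeV * 1.602e-13
P = 4.1179e+19 * 209 * 1.602e-13
P = 1.3787e+09 W

1.3787e+09


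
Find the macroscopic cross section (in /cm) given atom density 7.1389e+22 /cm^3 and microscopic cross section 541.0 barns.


Sigma = N * sigma_barns * 1e-24
Sigma = 7.1389e+22 * 541.0 * 1e-24
Sigma = 38.621 /cm

38.621


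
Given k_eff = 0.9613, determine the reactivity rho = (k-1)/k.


rho = (k_eff - 1) / k_eff
rho = (0.9613 - 1) / 0.9613
rho = -0.040258

-0.040258


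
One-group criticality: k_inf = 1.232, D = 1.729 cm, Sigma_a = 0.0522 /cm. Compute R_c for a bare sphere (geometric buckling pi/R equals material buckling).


L^2 = D / Sigma_a = 1.729 / 0.0522 = 33.12261 cm^2
B_m^2 = (k_inf - 1) / L^2 = (1.232 - 1) / 33.12261 = 0.007004279 /cm^2
For a bare sphere: B_g = pi/R, so R_c = pi / sqrt(B_m^2)
R_c = pi / sqrt(0.007004279) = 37.538 cm

37.538


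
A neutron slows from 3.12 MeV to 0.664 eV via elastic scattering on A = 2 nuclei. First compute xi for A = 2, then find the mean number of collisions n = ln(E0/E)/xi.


xi = 1 + (A-1)^2/(2A)*ln((A-1)/(A+1)) = 0.7253469 (for A = 2)
n = ln(E0/E) / xi
n = ln(3.12e6 / 0.664) / 0.7253469
n = ln(4.698795e+06) / 0.7253469 = 21.180

21.180


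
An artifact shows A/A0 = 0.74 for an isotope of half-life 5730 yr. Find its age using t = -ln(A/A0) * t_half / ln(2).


lambda = ln(2) / t_half = ln(2) / 5730 = 1.209681e-04 /yr
t = -ln(A/A0) / lambda
t = -ln(0.74) / 1.209681e-04
t = 2489.1 yr

2489.1


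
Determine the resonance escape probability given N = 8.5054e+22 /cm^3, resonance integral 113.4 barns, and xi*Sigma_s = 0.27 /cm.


p = exp(-N * I * 1e-24 / (xi*Sigma_s))
p = exp(-8.5054e+22 * 113.4 * 1e-24 / 0.27)
p = 3.0608e-16

3.0608e-16


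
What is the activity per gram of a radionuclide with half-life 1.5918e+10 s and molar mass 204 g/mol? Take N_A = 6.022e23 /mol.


lambda = ln(2) / t_half = ln(2) / 1.5918e+10 = 4.354487e-11 /s
SA = lambda * N_A / M
SA = 4.354487e-11 * 6.022e23 / 204
SA = 1.2854e+11 Bq/g

1.2854e+11


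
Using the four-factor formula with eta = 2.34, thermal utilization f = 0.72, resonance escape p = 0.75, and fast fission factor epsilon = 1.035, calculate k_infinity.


k_inf = eta * f * p * epsilon
k_inf = 2.34 * 0.72 * 0.75 * 1.035
k_inf = 1.3078

1.3078


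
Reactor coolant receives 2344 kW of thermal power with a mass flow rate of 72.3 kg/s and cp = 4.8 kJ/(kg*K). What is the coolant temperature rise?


dT = Q / (m_dot * cp)
dT = 2344 / (72.3 * 4.8)
dT = 6.7543 C

6.7543


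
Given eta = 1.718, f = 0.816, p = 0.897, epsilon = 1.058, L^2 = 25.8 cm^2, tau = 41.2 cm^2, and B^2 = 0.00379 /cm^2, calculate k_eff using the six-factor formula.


k_inf = eta*f*p*eps = 1.718*0.816*0.897*1.058 = 1.330428
P_TNL = 1/(1 + L^2*B^2) = 1/(1 + 25.8*0.00379) = 0.9109277
P_FNL = exp(-B^2*tau) = exp(-0.00379*41.2) = 0.8554326
k_eff = k_inf * P_TNL * P_FNL = 1.330428 * 0.9109277 * 0.8554326
k_eff = 1.0367

1.0367


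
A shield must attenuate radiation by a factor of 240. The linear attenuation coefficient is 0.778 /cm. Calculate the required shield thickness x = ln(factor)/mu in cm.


x = ln(factor) / mu
x = ln(240) / 0.778
x = 7.0445 cm

7.0445


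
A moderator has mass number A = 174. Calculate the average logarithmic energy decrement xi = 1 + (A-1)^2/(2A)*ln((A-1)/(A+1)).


xi = 1 + (A-1)^2/(2A) * ln((A-1)/(A+1))
xi = 1 + (174-1)^2/(2*174) * ln((174-1)/(174 +1))
xi = 0.011450

0.011450


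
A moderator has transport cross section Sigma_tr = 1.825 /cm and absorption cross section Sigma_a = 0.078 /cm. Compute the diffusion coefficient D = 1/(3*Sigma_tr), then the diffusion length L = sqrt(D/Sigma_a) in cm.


D = 1 / (3 * Sigma_tr) = 1 / (3 * 1.825) = 0.1826484 cm
L = sqrt(D / Sigma_a)
L = sqrt(0.1826484 / 0.078)
L = 1.5302 cm

1.5302


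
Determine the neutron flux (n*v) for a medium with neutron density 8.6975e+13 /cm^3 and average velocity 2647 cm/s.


phi = n * v
phi = 8.6975e+13 * 2647
phi = 2.3022e+17 /cm^2/s

2.3022e+17


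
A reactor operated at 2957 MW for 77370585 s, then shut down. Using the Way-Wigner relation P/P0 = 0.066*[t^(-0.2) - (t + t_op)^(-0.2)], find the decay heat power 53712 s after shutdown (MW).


P/P0 = 0.066 * [t^(-0.2) - (t + t_op)^(-0.2)]
P/P0 = 0.066 * [53712^(-0.2) - (53712 + 77370585)^(-0.2)]
P/P0 = 0.066 * [0.1132363 - 0.02643775] = 0.005728704
P = 2957 * 0.005728704 = 16.940 MW

16.940


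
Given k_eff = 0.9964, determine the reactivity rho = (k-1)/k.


rho = (k_eff - 1) / k_eff
rho = (0.9964 - 1) / 0.9964
rho = -0.0036130

-0.0036130


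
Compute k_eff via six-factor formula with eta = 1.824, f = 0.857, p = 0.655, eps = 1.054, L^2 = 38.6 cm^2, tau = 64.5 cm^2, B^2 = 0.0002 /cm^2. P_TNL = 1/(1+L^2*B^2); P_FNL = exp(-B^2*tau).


k_inf = eta*f*p*eps = 1.824*0.857*0.655*1.054 = 1.079164
P_TNL = 1/(1 + L^2*B^2) = 1/(1 + 38.6*0.0002) = 0.9923391
P_FNL = exp(-B^2*tau) = exp(-0.0002*64.5) = 0.9871828
k_eff = k_inf * P_TNL * P_FNL = 1.079164 * 0.9923391 * 0.9871828
k_eff = 1.0572

1.0572


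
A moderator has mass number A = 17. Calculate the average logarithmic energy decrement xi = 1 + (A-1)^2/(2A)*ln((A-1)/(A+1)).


xi = 1 + (A-1)^2/(2A) * ln((A-1)/(A+1))
xi = 1 + (17-1)^2/(2*17) * ln((17-1)/(17 +1))
xi = 0.11316

0.11316


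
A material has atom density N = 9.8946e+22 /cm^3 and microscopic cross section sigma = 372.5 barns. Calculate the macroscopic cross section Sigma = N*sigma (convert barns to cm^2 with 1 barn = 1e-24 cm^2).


Sigma = N * sigma_barns * 1e-24
Sigma = 9.8946e+22 * 372.5 * 1e-24
Sigma = 36.857 /cm

36.857


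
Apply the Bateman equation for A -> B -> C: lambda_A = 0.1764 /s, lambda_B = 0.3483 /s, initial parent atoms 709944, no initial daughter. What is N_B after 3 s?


N_B(t) = lambda_A * N_A0 / (lambda_B - lambda_A) * [exp(-lambda_A*t) - exp(-lambda_B*t)]
exp(-0.1764*3) = 0.5890760; exp(-0.3483*3) = 0.3517270
N_B = 0.1764 * 709944 / (0.3483 - 0.1764) * (0.5890760 - 0.3517270)
N_B = 172916

172916


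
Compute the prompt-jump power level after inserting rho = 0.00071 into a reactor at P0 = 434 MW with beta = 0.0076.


P1/P0 = beta / (beta - rho)
P1/P0 = 0.0076 / (0.0076 - 0.00071) = 1.103048
P1 = 434 * 1.103048 = 478.72 MW

478.72


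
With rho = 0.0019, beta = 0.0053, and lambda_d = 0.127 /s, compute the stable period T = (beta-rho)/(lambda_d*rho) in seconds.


T = (beta - rho) / (lambda_d * rho)
T = (0.0053 - 0.0019) / (0.127 * 0.0019)
T = 14.090 s

14.090


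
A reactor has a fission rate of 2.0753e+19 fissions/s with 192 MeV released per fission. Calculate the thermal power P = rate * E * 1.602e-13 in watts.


P = fission_rate * E_MeV * 1.602e-13
P = 2.0753e+19 * 192 * 1.602e-13
P = 6.3833e+08 W

6.3833e+08


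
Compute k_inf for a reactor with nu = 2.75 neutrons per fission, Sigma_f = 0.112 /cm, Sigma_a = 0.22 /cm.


k_inf = nu * Sigma_f / Sigma_a
k_inf = 2.75 * 0.112 / 0.22
k_inf = 1.4000

1.4000


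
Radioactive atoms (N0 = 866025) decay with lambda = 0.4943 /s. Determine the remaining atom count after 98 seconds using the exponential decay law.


N = N0 * exp(-lambda * t)
N = 866025 * exp(-0.4943 * 98)
N = 7.9378e-16

7.9378e-16


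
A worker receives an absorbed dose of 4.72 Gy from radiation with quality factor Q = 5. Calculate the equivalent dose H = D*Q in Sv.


H = D * Q
H = 4.72 * 5
H = 23.600 Sv

23.600


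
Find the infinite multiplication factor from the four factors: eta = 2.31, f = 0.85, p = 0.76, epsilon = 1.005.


k_inf = eta * f * p * epsilon
k_inf = 2.31 * 0.85 * 0.76 * 1.005
k_inf = 1.4997

1.4997


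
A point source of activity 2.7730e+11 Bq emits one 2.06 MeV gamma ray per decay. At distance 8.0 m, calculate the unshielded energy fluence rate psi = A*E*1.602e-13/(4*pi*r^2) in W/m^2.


psi = A * E * 1.602e-13 / (4*pi*r^2)
psi = 2.7730e+11 * 2.06 * 1.602e-13 / (4*pi*8.0^2)
psi = 1.1379e-04 W/m^2

1.1379e-04


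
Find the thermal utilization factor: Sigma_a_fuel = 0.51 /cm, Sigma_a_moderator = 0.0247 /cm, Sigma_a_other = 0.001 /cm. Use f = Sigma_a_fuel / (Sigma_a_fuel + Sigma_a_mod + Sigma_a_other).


f = Sigma_a_fuel / (Sigma_a_fuel + Sigma_a_mod + Sigma_a_other)
f = 0.51 / (0.51 + 0.0247 + 0.001)
f = 0.95203

0.95203


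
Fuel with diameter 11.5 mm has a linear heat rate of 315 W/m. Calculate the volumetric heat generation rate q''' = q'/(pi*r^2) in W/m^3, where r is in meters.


r = D / 2 / 1000 = 11.5 / 2 / 1000 = 0.00575 m
q''' = q' / (pi * r^2)
q''' = 315 / (pi * 0.00575^2)
q''' = 3.0327e+06 W/m^3

3.0327e+06


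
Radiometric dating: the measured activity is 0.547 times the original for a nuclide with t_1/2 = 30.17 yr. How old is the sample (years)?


lambda = ln(2) / t_half = ln(2) / 30.17 = 0.02297472 /yr
t = -ln(A/A0) / lambda
t = -ln(0.547) / 0.02297472
t = 26.260 yr

26.260


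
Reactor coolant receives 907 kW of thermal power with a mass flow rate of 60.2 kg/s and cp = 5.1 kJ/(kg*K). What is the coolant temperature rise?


dT = Q / (m_dot * cp)
dT = 907 / (60.2 * 5.1)
dT = 2.9542 C

2.9542


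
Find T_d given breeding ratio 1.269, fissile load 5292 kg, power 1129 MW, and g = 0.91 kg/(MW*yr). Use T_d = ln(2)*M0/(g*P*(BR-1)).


Breeding gain G = BR - 1 = 1.269 - 1 = 0.269
Fissile production rate = g * P * G = 0.91 * 1129 * 0.269 = 276.36791 kg/yr
T_d = ln(2) * M0 / (g * P * G)
T_d = ln(2) * 5292 / 276.36791 = 13.273 yr

13.273


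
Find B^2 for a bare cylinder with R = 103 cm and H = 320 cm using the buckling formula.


B^2 = (2.405/R)^2 + (pi/H)^2
B^2 = (2.405/103)^2 + (pi/320)^2
B^2 = 6.4158e-04 /cm^2

6.4158e-04


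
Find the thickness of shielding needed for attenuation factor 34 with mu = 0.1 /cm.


x = ln(factor) / mu
x = ln(34) / 0.1
x = 35.264 cm

35.264


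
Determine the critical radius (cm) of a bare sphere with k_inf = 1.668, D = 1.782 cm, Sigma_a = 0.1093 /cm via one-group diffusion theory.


L^2 = D / Sigma_a = 1.782 / 0.1093 = 16.30375 cm^2
B_m^2 = (k_inf - 1) / L^2 = (1.668 - 1) / 16.30375 = 0.04097217 /cm^2
For a bare sphere: B_g = pi/R, so R_c = pi / sqrt(B_m^2)
R_c = pi / sqrt(0.04097217) = 15.520 cm

15.520


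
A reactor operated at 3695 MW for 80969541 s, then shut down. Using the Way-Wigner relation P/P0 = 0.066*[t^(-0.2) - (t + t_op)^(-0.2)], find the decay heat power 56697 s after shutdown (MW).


P/P0 = 0.066 * [t^(-0.2) - (t + t_op)^(-0.2)]
P/P0 = 0.066 * [56697^(-0.2) - (56697 + 80969541)^(-0.2)]
P/P0 = 0.066 * [0.1120180 - 0.02619841] = 0.005664093
P = 3695 * 0.005664093 = 20.929 MW

20.929


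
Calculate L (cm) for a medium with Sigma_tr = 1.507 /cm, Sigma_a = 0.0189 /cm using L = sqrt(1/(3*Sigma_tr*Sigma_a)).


D = 1 / (3 * Sigma_tr) = 1 / (3 * 1.507) = 0.2211900 cm
L = sqrt(D / Sigma_a)
L = sqrt(0.2211900 / 0.0189)
L = 3.4210 cm

3.4210


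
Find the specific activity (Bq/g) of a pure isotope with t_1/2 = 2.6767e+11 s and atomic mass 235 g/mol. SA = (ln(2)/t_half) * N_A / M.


lambda = ln(2) / t_half = ln(2) / 2.6767e+11 = 2.589559e-12 /s
SA = lambda * N_A / M
SA = 2.589559e-12 * 6.022e23 / 235
SA = 6.6359e+09 Bq/g

6.6359e+09


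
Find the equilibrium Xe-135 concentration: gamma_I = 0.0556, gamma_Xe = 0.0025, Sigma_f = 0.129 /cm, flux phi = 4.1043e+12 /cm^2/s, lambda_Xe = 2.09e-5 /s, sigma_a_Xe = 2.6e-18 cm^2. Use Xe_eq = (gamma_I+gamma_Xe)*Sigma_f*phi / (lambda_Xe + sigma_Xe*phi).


Xe_eq = (gamma_I + gamma_Xe) * Sigma_f * phi / (lambda_Xe + sigma_Xe * phi)
Numerator = (0.0556 + 0.0025) * 0.129 * 4.1043e+12 = 3.076132e+10
Denominator = 2.09e-5 + 2.6e-18 * 4.1043e+12 = 3.157118e-05
Xe_eq = 3.076132e+10 / 3.157118e-05 = 9.7435e+14 /cm^3

9.7435e+14


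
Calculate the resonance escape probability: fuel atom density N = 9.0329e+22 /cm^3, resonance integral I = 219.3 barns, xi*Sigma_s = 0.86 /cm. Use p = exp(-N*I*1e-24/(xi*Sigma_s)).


p = exp(-N * I * 1e-24 / (xi*Sigma_s))
p = exp(-9.0329e+22 * 219.3 * 1e-24 / 0.86)
p = 9.9199e-11

9.9199e-11


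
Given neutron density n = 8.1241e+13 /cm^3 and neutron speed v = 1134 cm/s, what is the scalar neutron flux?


phi = n * v
phi = 8.1241e+13 * 1134
phi = 9.2127e+16 /cm^2/s

9.2127e+16


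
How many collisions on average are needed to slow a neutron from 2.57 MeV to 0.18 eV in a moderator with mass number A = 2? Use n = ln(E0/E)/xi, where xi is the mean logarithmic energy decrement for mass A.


xi = 1 + (A-1)^2/(2A)*ln((A-1)/(A+1)) = 0.7253469 (for A = 2)
n = ln(E0/E) / xi
n = ln(2.57e6 / 0.18) / 0.7253469
n = ln(1.427778e+07) / 0.7253469 = 22.712

22.712


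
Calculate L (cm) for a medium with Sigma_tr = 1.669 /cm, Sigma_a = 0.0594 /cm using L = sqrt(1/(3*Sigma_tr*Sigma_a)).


D = 1 / (3 * Sigma_tr) = 1 / (3 * 1.669) = 0.1997204 cm
L = sqrt(D / Sigma_a)
L = sqrt(0.1997204 / 0.0594)
L = 1.8337 cm

1.8337


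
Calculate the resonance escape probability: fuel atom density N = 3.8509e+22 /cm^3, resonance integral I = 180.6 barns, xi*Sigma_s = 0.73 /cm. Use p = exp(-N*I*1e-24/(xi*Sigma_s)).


p = exp(-N * I * 1e-24 / (xi*Sigma_s))
p = exp(-3.8509e+22 * 180.6 * 1e-24 / 0.73)
p = 7.2856e-05

7.2856e-05


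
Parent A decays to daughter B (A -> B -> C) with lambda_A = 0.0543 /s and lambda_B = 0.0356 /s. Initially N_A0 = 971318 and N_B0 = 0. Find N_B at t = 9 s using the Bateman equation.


N_B(t) = lambda_A * N_A0 / (lambda_B - lambda_A) * [exp(-lambda_A*t) - exp(-lambda_B*t)]
exp(-0.0543*9) = 0.6134233; exp(-0.0356*9) = 0.7258586
N_B = 0.0543 * 971318 / (0.0356 - 0.0543) * (0.6134233 - 0.7258586)
N_B = 317119

317119


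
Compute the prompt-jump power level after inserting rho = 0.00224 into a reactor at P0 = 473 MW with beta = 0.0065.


P1/P0 = beta / (beta - rho)
P1/P0 = 0.0065 / (0.0065 - 0.00224) = 1.525822
P1 = 473 * 1.525822 = 721.71 MW

721.71


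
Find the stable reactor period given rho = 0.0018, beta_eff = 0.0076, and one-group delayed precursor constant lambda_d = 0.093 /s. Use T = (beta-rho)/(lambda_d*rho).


T = (beta - rho) / (lambda_d * rho)
T = (0.0076 - 0.0018) / (0.093 * 0.0018)
T = 34.648 s

34.648


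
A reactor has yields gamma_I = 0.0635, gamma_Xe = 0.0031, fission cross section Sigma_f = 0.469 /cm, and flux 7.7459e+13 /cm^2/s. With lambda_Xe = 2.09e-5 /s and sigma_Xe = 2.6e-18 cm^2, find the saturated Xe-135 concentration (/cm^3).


Xe_eq = (gamma_I + gamma_Xe) * Sigma_f * phi / (lambda_Xe + sigma_Xe * phi)
Numerator = (0.0635 + 0.0031) * 0.469 * 7.7459e+13 = 2.419463e+12
Denominator = 2.09e-5 + 2.6e-18 * 7.7459e+13 = 2.222934e-04
Xe_eq = 2.419463e+12 / 2.222934e-04 = 1.0884e+16 /cm^3

1.0884e+16


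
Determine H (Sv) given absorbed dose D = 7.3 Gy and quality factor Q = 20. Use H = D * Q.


H = D * Q
H = 7.3 * 20
H = 146.00 Sv

146.00


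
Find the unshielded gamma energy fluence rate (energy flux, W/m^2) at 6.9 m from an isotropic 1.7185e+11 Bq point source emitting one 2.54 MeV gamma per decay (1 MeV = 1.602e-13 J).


psi = A * E * 1.602e-13 / (4*pi*r^2)
psi = 1.7185e+11 * 2.54 * 1.602e-13 / (4*pi*6.9^2)
psi = 1.1688e-04 W/m^2

1.1688e-04


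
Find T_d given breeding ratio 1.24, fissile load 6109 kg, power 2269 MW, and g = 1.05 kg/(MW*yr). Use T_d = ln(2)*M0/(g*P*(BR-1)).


Breeding gain G = BR - 1 = 1.24 - 1 = 0.24
Fissile production rate = g * P * G = 1.05 * 2269 * 0.24 = 571.788 kg/yr
T_d = ln(2) * M0 / (g * P * G)
T_d = ln(2) * 6109 / 571.788 = 7.4056 yr

7.4056


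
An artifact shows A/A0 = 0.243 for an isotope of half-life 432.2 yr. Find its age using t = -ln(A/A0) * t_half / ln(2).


lambda = ln(2) / t_half = ln(2) / 432.2 = 0.001603765 /yr
t = -ln(A/A0) / lambda
t = -ln(0.243) / 0.001603765
t = 882.11 yr

882.11


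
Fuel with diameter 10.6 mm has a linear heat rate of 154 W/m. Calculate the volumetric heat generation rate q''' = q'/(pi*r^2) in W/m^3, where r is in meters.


r = D / 2 / 1000 = 10.6 / 2 / 1000 = 0.0053 m
q''' = q' / (pi * r^2)
q''' = 154 / (pi * 0.0053^2)
q''' = 1.7451e+06 W/m^3

1.7451e+06


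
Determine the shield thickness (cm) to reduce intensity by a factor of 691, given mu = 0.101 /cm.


x = ln(factor) / mu
x = ln(691) / 0.101
x = 64.734 cm

64.734


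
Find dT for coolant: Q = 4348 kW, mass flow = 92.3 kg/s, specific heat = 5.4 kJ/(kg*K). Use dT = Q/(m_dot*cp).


dT = Q / (m_dot * cp)
dT = 4348 / (92.3 * 5.4)
dT = 8.7236 C

8.7236


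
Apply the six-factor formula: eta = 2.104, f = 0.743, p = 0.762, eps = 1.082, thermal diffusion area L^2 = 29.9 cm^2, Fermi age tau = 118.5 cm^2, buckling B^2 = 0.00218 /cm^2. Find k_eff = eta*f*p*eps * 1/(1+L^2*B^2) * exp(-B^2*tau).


k_inf = eta*f*p*eps = 2.104*0.743*0.762*1.082 = 1.288893
P_TNL = 1/(1 + L^2*B^2) = 1/(1 + 29.9*0.00218) = 0.9388067
P_FNL = exp(-B^2*tau) = exp(-0.00218*118.5) = 0.7723403
k_eff = k_inf * P_TNL * P_FNL = 1.288893 * 0.9388067 * 0.7723403
k_eff = 0.93455

0.93455


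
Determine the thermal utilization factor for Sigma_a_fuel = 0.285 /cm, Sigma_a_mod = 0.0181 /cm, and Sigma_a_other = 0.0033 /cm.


f = Sigma_a_fuel / (Sigma_a_fuel + Sigma_a_mod + Sigma_a_other)
f = 0.285 / (0.285 + 0.0181 + 0.0033)
f = 0.93016

0.93016


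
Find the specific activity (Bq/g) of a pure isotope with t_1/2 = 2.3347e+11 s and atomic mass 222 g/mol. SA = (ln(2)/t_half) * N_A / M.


lambda = ln(2) / t_half = ln(2) / 2.3347e+11 = 2.968892e-12 /s
SA = lambda * N_A / M
SA = 2.968892e-12 * 6.022e23 / 222
SA = 8.0535e+09 Bq/g

8.0535e+09


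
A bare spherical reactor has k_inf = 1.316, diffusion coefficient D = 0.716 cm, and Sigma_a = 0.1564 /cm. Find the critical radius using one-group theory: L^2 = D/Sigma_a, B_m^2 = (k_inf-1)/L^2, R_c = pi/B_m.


L^2 = D / Sigma_a = 0.716 / 0.1564 = 4.578005 cm^2
B_m^2 = (k_inf - 1) / L^2 = (1.316 - 1) / 4.578005 = 0.06902570 /cm^2
For a bare sphere: B_g = pi/R, so R_c = pi / sqrt(B_m^2)
R_c = pi / sqrt(0.06902570) = 11.958 cm

11.958


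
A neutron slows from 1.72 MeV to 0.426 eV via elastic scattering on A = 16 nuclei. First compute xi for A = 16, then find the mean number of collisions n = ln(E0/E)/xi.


xi = 1 + (A-1)^2/(2A)*ln((A-1)/(A+1)) = 0.1199467 (for A = 16)
n = ln(E0/E) / xi
n = ln(1.72e6 / 0.426) / 0.1199467
n = ln(4.037559e+06) / 0.1199467 = 126.82

126.82


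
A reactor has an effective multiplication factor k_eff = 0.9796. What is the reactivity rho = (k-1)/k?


rho = (k_eff - 1) / k_eff
rho = (0.9796 - 1) / 0.9796
rho = -0.020825

-0.020825


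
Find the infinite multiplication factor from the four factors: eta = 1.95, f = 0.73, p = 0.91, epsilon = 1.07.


k_inf = eta * f * p * epsilon
k_inf = 1.95 * 0.73 * 0.91 * 1.07
k_inf = 1.3861

1.3861


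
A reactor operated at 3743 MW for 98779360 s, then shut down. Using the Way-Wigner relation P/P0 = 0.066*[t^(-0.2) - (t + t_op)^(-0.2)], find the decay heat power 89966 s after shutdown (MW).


P/P0 = 0.066 * [t^(-0.2) - (t + t_op)^(-0.2)]
P/P0 = 0.066 * [89966^(-0.2) - (89966 + 98779360)^(-0.2)]
P/P0 = 0.066 * [0.1021373 - 0.02517606] = 0.005079442
P = 3743 * 0.005079442 = 19.012 MW

19.012


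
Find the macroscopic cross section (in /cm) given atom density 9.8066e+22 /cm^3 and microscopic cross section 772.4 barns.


Sigma = N * sigma_barns * 1e-24
Sigma = 9.8066e+22 * 772.4 * 1e-24
Sigma = 75.746 /cm

75.746


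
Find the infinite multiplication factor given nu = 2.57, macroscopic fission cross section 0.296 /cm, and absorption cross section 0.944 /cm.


k_inf = nu * Sigma_f / Sigma_a
k_inf = 2.57 * 0.296 / 0.944
k_inf = 0.80585

0.80585
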